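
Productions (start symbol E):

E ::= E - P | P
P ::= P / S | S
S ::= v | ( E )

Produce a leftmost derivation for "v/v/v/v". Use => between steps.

E => P   [E ::= P]
P => P/S   [P ::= P / S]
P/S => P/S/S   [P ::= P / S]
P/S/S => P/S/S/S   [P ::= P / S]
P/S/S/S => S/S/S/S   [P ::= S]
S/S/S/S => v/S/S/S   [S ::= v]
v/S/S/S => v/v/S/S   [S ::= v]
v/v/S/S => v/v/v/S   [S ::= v]
v/v/v/S => v/v/v/v   [S ::= v]

E => P => P/S => P/S/S => P/S/S/S => S/S/S/S => v/S/S/S => v/v/S/S => v/v/v/S => v/v/v/v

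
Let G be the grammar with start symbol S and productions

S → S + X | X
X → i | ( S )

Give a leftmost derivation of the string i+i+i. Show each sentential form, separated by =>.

S => S+X => S+X+X => X+X+X => i+X+X => i+i+X => i+i+i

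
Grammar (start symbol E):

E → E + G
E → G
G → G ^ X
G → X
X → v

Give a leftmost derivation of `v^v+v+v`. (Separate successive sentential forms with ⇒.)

E ⇒ E+G   [E → E + G]
E+G ⇒ E+G+G   [E → E + G]
E+G+G ⇒ G+G+G   [E → G]
G+G+G ⇒ G^X+G+G   [G → G ^ X]
G^X+G+G ⇒ X^X+G+G   [G → X]
X^X+G+G ⇒ v^X+G+G   [X → v]
v^X+G+G ⇒ v^v+G+G   [X → v]
v^v+G+G ⇒ v^v+X+G   [G → X]
v^v+X+G ⇒ v^v+v+G   [X → v]
v^v+v+G ⇒ v^v+v+X   [G → X]
v^v+v+X ⇒ v^v+v+v   [X → v]

E ⇒ E+G ⇒ E+G+G ⇒ G+G+G ⇒ G^X+G+G ⇒ X^X+G+G ⇒ v^X+G+G ⇒ v^v+G+G ⇒ v^v+X+G ⇒ v^v+v+G ⇒ v^v+v+X ⇒ v^v+v+v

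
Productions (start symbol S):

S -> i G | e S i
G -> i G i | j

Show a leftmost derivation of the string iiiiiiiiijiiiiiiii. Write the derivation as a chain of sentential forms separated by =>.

S=>iG=>iiGi=>iiiGii=>iiiiGiii=>iiiiiGiiii=>iiiiiiGiiiii=>iiiiiiiGiiiiii=>iiiiiiiiGiiiiiii=>iiiiiiiiiGiiiiiiii=>iiiiiiiiijiiiiiiii

S => iG   [S -> i G]
iG => iiGi   [G -> i G i]
iiGi => iiiGii   [G -> i G i]
iiiGii => iiiiGiii   [G -> i G i]
iiiiGiii => iiiiiGiiii   [G -> i G i]
iiiiiGiiii => iiiiiiGiiiii   [G -> i G i]
iiiiiiGiiiii => iiiiiiiGiiiiii   [G -> i G i]
iiiiiiiGiiiiii => iiiiiiiiGiiiiiii   [G -> i G i]
iiiiiiiiGiiiiiii => iiiiiiiiiGiiiiiiii   [G -> i G i]
iiiiiiiiiGiiiiiiii => iiiiiiiiijiiiiiiii   [G -> j]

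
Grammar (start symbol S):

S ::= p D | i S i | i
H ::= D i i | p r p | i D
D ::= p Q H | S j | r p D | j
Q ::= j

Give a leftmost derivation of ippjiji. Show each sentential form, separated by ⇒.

S ⇒ iSi ⇒ ipDi ⇒ ippQHi ⇒ ippjHi ⇒ ippjiDi ⇒ ippjiji

S ⇒ iSi   [S ::= i S i]
iSi ⇒ ipDi   [S ::= p D]
ipDi ⇒ ippQHi   [D ::= p Q H]
ippQHi ⇒ ippjHi   [Q ::= j]
ippjHi ⇒ ippjiDi   [H ::= i D]
ippjiDi ⇒ ippjiji   [D ::= j]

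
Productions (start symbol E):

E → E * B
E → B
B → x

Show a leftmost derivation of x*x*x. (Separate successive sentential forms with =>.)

E=>E*B=>E*B*B=>B*B*B=>x*B*B=>x*x*B=>x*x*x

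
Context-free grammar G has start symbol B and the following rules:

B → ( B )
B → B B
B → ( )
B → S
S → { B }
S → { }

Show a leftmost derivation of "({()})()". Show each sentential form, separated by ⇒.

B⇒BB⇒(B)B⇒(S)B⇒({B})B⇒({()})B⇒({()})()

B ⇒ BB   [B → B B]
BB ⇒ (B)B   [B → ( B )]
(B)B ⇒ (S)B   [B → S]
(S)B ⇒ ({B})B   [S → { B }]
({B})B ⇒ ({()})B   [B → ( )]
({()})B ⇒ ({()})()   [B → ( )]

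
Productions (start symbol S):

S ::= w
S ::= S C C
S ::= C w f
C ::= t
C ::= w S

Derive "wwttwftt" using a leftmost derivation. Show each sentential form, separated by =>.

S => SCC => CwfCC => wSwfCC => wSCCwfCC => wwCCwfCC => wwtCwfCC => wwttwfCC => wwttwftC => wwttwftt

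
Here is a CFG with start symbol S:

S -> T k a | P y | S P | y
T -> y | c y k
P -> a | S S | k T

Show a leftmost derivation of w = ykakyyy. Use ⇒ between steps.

S ⇒ Py   [S -> P y]
Py ⇒ SSy   [P -> S S]
SSy ⇒ TkaSy   [S -> T k a]
TkaSy ⇒ ykaSy   [T -> y]
ykaSy ⇒ ykaPyy   [S -> P y]
ykaPyy ⇒ ykakTyy   [P -> k T]
ykakTyy ⇒ ykakyyy   [T -> y]

S⇒Py⇒SSy⇒TkaSy⇒ykaSy⇒ykaPyy⇒ykakTyy⇒ykakyyy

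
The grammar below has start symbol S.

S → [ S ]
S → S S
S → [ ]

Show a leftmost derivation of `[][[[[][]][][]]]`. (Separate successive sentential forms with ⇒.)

S ⇒ SS   [S → S S]
SS ⇒ []S   [S → [ ]]
[]S ⇒ [][S]   [S → [ S ]]
[][S] ⇒ [][[S]]   [S → [ S ]]
[][[S]] ⇒ [][[SS]]   [S → S S]
[][[SS]] ⇒ [][[SSS]]   [S → S S]
[][[SSS]] ⇒ [][[[S]SS]]   [S → [ S ]]
[][[[S]SS]] ⇒ [][[[SS]SS]]   [S → S S]
[][[[SS]SS]] ⇒ [][[[[]S]SS]]   [S → [ ]]
[][[[[]S]SS]] ⇒ [][[[[][]]SS]]   [S → [ ]]
[][[[[][]]SS]] ⇒ [][[[[][]][]S]]   [S → [ ]]
[][[[[][]][]S]] ⇒ [][[[[][]][][]]]   [S → [ ]]

S ⇒ SS ⇒ []S ⇒ [][S] ⇒ [][[S]] ⇒ [][[SS]] ⇒ [][[SSS]] ⇒ [][[[S]SS]] ⇒ [][[[SS]SS]] ⇒ [][[[[]S]SS]] ⇒ [][[[[][]]SS]] ⇒ [][[[[][]][]S]] ⇒ [][[[[][]][][]]]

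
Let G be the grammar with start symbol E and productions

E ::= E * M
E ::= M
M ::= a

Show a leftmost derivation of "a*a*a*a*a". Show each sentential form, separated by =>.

E => E*M   [E ::= E * M]
E*M => E*M*M   [E ::= E * M]
E*M*M => E*M*M*M   [E ::= E * M]
E*M*M*M => E*M*M*M*M   [E ::= E * M]
E*M*M*M*M => M*M*M*M*M   [E ::= M]
M*M*M*M*M => a*M*M*M*M   [M ::= a]
a*M*M*M*M => a*a*M*M*M   [M ::= a]
a*a*M*M*M => a*a*a*M*M   [M ::= a]
a*a*a*M*M => a*a*a*a*M   [M ::= a]
a*a*a*a*M => a*a*a*a*a   [M ::= a]

E => E*M => E*M*M => E*M*M*M => E*M*M*M*M => M*M*M*M*M => a*M*M*M*M => a*a*M*M*M => a*a*a*M*M => a*a*a*a*M => a*a*a*a*a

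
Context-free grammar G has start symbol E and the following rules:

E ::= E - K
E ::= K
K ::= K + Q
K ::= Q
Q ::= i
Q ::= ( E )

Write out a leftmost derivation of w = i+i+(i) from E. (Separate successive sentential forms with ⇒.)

E ⇒ K ⇒ K+Q ⇒ K+Q+Q ⇒ Q+Q+Q ⇒ i+Q+Q ⇒ i+i+Q ⇒ i+i+(E) ⇒ i+i+(K) ⇒ i+i+(Q) ⇒ i+i+(i)

E ⇒ K   [E ::= K]
K ⇒ K+Q   [K ::= K + Q]
K+Q ⇒ K+Q+Q   [K ::= K + Q]
K+Q+Q ⇒ Q+Q+Q   [K ::= Q]
Q+Q+Q ⇒ i+Q+Q   [Q ::= i]
i+Q+Q ⇒ i+i+Q   [Q ::= i]
i+i+Q ⇒ i+i+(E)   [Q ::= ( E )]
i+i+(E) ⇒ i+i+(K)   [E ::= K]
i+i+(K) ⇒ i+i+(Q)   [K ::= Q]
i+i+(Q) ⇒ i+i+(i)   [Q ::= i]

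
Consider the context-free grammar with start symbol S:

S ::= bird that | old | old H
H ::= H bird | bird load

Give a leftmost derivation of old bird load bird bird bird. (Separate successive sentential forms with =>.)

S => old H => old H bird => old H bird bird => old H bird bird bird => old bird load bird bird bird

S => old H   [S ::= old H]
old H => old H bird   [H ::= H bird]
old H bird => old H bird bird   [H ::= H bird]
old H bird bird => old H bird bird bird   [H ::= H bird]
old H bird bird bird => old bird load bird bird bird   [H ::= bird load]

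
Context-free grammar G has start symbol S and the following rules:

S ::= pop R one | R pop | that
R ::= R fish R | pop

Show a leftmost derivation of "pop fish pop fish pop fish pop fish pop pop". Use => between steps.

S => R pop => R fish R pop => R fish R fish R pop => R fish R fish R fish R pop => R fish R fish R fish R fish R pop => pop fish R fish R fish R fish R pop => pop fish pop fish R fish R fish R pop => pop fish pop fish pop fish R fish R pop => pop fish pop fish pop fish pop fish R pop => pop fish pop fish pop fish pop fish pop pop

S => R pop   [S ::= R pop]
R pop => R fish R pop   [R ::= R fish R]
R fish R pop => R fish R fish R pop   [R ::= R fish R]
R fish R fish R pop => R fish R fish R fish R pop   [R ::= R fish R]
R fish R fish R fish R pop => R fish R fish R fish R fish R pop   [R ::= R fish R]
R fish R fish R fish R fish R pop => pop fish R fish R fish R fish R pop   [R ::= pop]
pop fish R fish R fish R fish R pop => pop fish pop fish R fish R fish R pop   [R ::= pop]
pop fish pop fish R fish R fish R pop => pop fish pop fish pop fish R fish R pop   [R ::= pop]
pop fish pop fish pop fish R fish R pop => pop fish pop fish pop fish pop fish R pop   [R ::= pop]
pop fish pop fish pop fish pop fish R pop => pop fish pop fish pop fish pop fish pop pop   [R ::= pop]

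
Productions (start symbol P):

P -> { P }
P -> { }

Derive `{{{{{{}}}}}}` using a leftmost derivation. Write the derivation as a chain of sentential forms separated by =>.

P => {P}   [P -> { P }]
{P} => {{P}}   [P -> { P }]
{{P}} => {{{P}}}   [P -> { P }]
{{{P}}} => {{{{P}}}}   [P -> { P }]
{{{{P}}}} => {{{{{P}}}}}   [P -> { P }]
{{{{{P}}}}} => {{{{{{}}}}}}   [P -> { }]

P => {P} => {{P}} => {{{P}}} => {{{{P}}}} => {{{{{P}}}}} => {{{{{{}}}}}}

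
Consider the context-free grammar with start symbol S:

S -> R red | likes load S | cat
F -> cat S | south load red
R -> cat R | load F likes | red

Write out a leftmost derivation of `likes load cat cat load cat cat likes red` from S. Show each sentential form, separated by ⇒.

S ⇒ likes load S ⇒ likes load R red ⇒ likes load cat R red ⇒ likes load cat cat R red ⇒ likes load cat cat load F likes red ⇒ likes load cat cat load cat S likes red ⇒ likes load cat cat load cat cat likes red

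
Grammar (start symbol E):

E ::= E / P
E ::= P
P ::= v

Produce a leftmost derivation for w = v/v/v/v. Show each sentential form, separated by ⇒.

E ⇒ E/P ⇒ E/P/P ⇒ E/P/P/P ⇒ P/P/P/P ⇒ v/P/P/P ⇒ v/v/P/P ⇒ v/v/v/P ⇒ v/v/v/v

E ⇒ E/P   [E ::= E / P]
E/P ⇒ E/P/P   [E ::= E / P]
E/P/P ⇒ E/P/P/P   [E ::= E / P]
E/P/P/P ⇒ P/P/P/P   [E ::= P]
P/P/P/P ⇒ v/P/P/P   [P ::= v]
v/P/P/P ⇒ v/v/P/P   [P ::= v]
v/v/P/P ⇒ v/v/v/P   [P ::= v]
v/v/v/P ⇒ v/v/v/v   [P ::= v]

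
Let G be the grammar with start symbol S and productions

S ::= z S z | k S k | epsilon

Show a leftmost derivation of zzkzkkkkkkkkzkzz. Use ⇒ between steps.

S ⇒ zSz ⇒ zzSzz ⇒ zzkSkzz ⇒ zzkzSzkzz ⇒ zzkzkSkzkzz ⇒ zzkzkkSkkzkzz ⇒ zzkzkkkSkkkzkzz ⇒ zzkzkkkkSkkkkzkzz ⇒ zzkzkkkkkkkkzkzz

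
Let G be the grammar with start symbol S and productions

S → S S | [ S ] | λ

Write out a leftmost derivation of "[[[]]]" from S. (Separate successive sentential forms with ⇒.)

S ⇒ [S]   [S → [ S ]]
[S] ⇒ [SS]   [S → S S]
[SS] ⇒ [SSS]   [S → S S]
[SSS] ⇒ [[S]SS]   [S → [ S ]]
[[S]SS] ⇒ [[SS]SS]   [S → S S]
[[SS]SS] ⇒ [[[S]S]SS]   [S → [ S ]]
[[[S]S]SS] ⇒ [[[]S]SS]   [S → λ]
[[[]S]SS] ⇒ [[[]]SS]   [S → λ]
[[[]]SS] ⇒ [[[]]S]   [S → λ]
[[[]]S] ⇒ [[[]]]   [S → λ]

S ⇒ [S] ⇒ [SS] ⇒ [SSS] ⇒ [[S]SS] ⇒ [[SS]SS] ⇒ [[[S]S]SS] ⇒ [[[]S]SS] ⇒ [[[]]SS] ⇒ [[[]]S] ⇒ [[[]]]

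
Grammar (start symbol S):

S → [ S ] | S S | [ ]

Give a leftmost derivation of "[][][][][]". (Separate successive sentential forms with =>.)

S => SS   [S → S S]
SS => SSS   [S → S S]
SSS => SSSS   [S → S S]
SSSS => SSSSS   [S → S S]
SSSSS => []SSSS   [S → [ ]]
[]SSSS => [][]SSS   [S → [ ]]
[][]SSS => [][][]SS   [S → [ ]]
[][][]SS => [][][][]S   [S → [ ]]
[][][][]S => [][][][][]   [S → [ ]]

S => SS => SSS => SSSS => SSSSS => []SSSS => [][]SSS => [][][]SS => [][][][]S => [][][][][]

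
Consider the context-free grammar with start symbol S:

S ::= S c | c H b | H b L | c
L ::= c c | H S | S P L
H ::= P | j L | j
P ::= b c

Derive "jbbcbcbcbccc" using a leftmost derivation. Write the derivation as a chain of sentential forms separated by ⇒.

S ⇒ HbL ⇒ jbL ⇒ jbHS ⇒ jbPS ⇒ jbbcS ⇒ jbbcHbL ⇒ jbbcPbL ⇒ jbbcbcbL ⇒ jbbcbcbSPL ⇒ jbbcbcbcPL ⇒ jbbcbcbcbcL ⇒ jbbcbcbcbccc

S ⇒ HbL   [S ::= H b L]
HbL ⇒ jbL   [H ::= j]
jbL ⇒ jbHS   [L ::= H S]
jbHS ⇒ jbPS   [H ::= P]
jbPS ⇒ jbbcS   [P ::= b c]
jbbcS ⇒ jbbcHbL   [S ::= H b L]
jbbcHbL ⇒ jbbcPbL   [H ::= P]
jbbcPbL ⇒ jbbcbcbL   [P ::= b c]
jbbcbcbL ⇒ jbbcbcbSPL   [L ::= S P L]
jbbcbcbSPL ⇒ jbbcbcbcPL   [S ::= c]
jbbcbcbcPL ⇒ jbbcbcbcbcL   [P ::= b c]
jbbcbcbcbcL ⇒ jbbcbcbcbccc   [L ::= c c]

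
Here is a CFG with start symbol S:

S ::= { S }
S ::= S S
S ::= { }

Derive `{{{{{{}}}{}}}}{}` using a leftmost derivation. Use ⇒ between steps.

S⇒SS⇒{S}S⇒{{S}}S⇒{{{S}}}S⇒{{{SS}}}S⇒{{{{S}S}}}S⇒{{{{{S}}S}}}S⇒{{{{{{}}}S}}}S⇒{{{{{{}}}{}}}}S⇒{{{{{{}}}{}}}}{}

S ⇒ SS   [S ::= S S]
SS ⇒ {S}S   [S ::= { S }]
{S}S ⇒ {{S}}S   [S ::= { S }]
{{S}}S ⇒ {{{S}}}S   [S ::= { S }]
{{{S}}}S ⇒ {{{SS}}}S   [S ::= S S]
{{{SS}}}S ⇒ {{{{S}S}}}S   [S ::= { S }]
{{{{S}S}}}S ⇒ {{{{{S}}S}}}S   [S ::= { S }]
{{{{{S}}S}}}S ⇒ {{{{{{}}}S}}}S   [S ::= { }]
{{{{{{}}}S}}}S ⇒ {{{{{{}}}{}}}}S   [S ::= { }]
{{{{{{}}}{}}}}S ⇒ {{{{{{}}}{}}}}{}   [S ::= { }]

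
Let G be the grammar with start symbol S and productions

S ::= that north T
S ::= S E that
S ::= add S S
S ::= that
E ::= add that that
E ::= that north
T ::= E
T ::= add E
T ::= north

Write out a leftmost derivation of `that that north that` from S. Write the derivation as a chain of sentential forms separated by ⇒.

S ⇒ S E that ⇒ that E that ⇒ that that north that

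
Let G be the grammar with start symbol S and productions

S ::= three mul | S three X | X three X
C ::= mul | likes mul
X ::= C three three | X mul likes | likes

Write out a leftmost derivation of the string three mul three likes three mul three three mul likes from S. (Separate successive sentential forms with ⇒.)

S ⇒ S three X ⇒ S three X three X ⇒ three mul three X three X ⇒ three mul three likes three X ⇒ three mul three likes three X mul likes ⇒ three mul three likes three C three three mul likes ⇒ three mul three likes three mul three three mul likes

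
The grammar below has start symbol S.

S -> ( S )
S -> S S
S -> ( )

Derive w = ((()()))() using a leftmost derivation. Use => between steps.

S => SS => (S)S => ((S))S => ((SS))S => ((()S))S => ((()()))S => ((()()))()

S => SS   [S -> S S]
SS => (S)S   [S -> ( S )]
(S)S => ((S))S   [S -> ( S )]
((S))S => ((SS))S   [S -> S S]
((SS))S => ((()S))S   [S -> ( )]
((()S))S => ((()()))S   [S -> ( )]
((()()))S => ((()()))()   [S -> ( )]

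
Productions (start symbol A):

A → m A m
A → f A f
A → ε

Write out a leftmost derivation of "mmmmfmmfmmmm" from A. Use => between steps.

A => mAm   [A → m A m]
mAm => mmAmm   [A → m A m]
mmAmm => mmmAmmm   [A → m A m]
mmmAmmm => mmmmAmmmm   [A → m A m]
mmmmAmmmm => mmmmfAfmmmm   [A → f A f]
mmmmfAfmmmm => mmmmfmAmfmmmm   [A → m A m]
mmmmfmAmfmmmm => mmmmfmmfmmmm   [A → ε]

A => mAm => mmAmm => mmmAmmm => mmmmAmmmm => mmmmfAfmmmm => mmmmfmAmfmmmm => mmmmfmmfmmmm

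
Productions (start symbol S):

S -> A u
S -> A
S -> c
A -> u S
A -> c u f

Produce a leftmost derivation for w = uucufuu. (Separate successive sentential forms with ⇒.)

S⇒Au⇒uSu⇒uAu⇒uuSu⇒uuAuu⇒uucufuu

S ⇒ Au   [S -> A u]
Au ⇒ uSu   [A -> u S]
uSu ⇒ uAu   [S -> A]
uAu ⇒ uuSu   [A -> u S]
uuSu ⇒ uuAuu   [S -> A u]
uuAuu ⇒ uucufuu   [A -> c u f]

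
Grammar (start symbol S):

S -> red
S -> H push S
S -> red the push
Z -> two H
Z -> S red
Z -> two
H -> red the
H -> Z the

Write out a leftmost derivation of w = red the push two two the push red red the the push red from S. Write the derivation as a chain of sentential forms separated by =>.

S => H push S   [S -> H push S]
H push S => red the push S   [H -> red the]
red the push S => red the push H push S   [S -> H push S]
red the push H push S => red the push Z the push S   [H -> Z the]
red the push Z the push S => red the push two H the push S   [Z -> two H]
red the push two H the push S => red the push two Z the the push S   [H -> Z the]
red the push two Z the the push S => red the push two S red the the push S   [Z -> S red]
red the push two S red the the push S => red the push two H push S red the the push S   [S -> H push S]
red the push two H push S red the the push S => red the push two Z the push S red the the push S   [H -> Z the]
red the push two Z the push S red the the push S => red the push two two the push S red the the push S   [Z -> two]
red the push two two the push S red the the push S => red the push two two the push red red the the push S   [S -> red]
red the push two two the push red red the the push S => red the push two two the push red red the the push red   [S -> red]

S => H push S => red the push S => red the push H push S => red the push Z the push S => red the push two H the push S => red the push two Z the the push S => red the push two S red the the push S => red the push two H push S red the the push S => red the push two Z the push S red the the push S => red the push two two the push S red the the push S => red the push two two the push red red the the push S => red the push two two the push red red the the push red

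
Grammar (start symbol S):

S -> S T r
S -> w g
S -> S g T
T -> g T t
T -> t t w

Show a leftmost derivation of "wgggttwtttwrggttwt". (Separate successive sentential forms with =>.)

S => SgT => STrgT => SgTTrgT => wggTTrgT => wgggTtTrgT => wgggttwtTrgT => wgggttwtttwrgT => wgggttwtttwrggTt => wgggttwtttwrggttwt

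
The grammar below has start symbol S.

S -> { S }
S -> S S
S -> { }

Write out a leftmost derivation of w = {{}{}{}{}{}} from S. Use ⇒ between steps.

S⇒{S}⇒{SS}⇒{SSS}⇒{SSSS}⇒{SSSSS}⇒{{}SSSS}⇒{{}{}SSS}⇒{{}{}{}SS}⇒{{}{}{}{}S}⇒{{}{}{}{}{}}

S ⇒ {S}   [S -> { S }]
{S} ⇒ {SS}   [S -> S S]
{SS} ⇒ {SSS}   [S -> S S]
{SSS} ⇒ {SSSS}   [S -> S S]
{SSSS} ⇒ {SSSSS}   [S -> S S]
{SSSSS} ⇒ {{}SSSS}   [S -> { }]
{{}SSSS} ⇒ {{}{}SSS}   [S -> { }]
{{}{}SSS} ⇒ {{}{}{}SS}   [S -> { }]
{{}{}{}SS} ⇒ {{}{}{}{}S}   [S -> { }]
{{}{}{}{}S} ⇒ {{}{}{}{}{}}   [S -> { }]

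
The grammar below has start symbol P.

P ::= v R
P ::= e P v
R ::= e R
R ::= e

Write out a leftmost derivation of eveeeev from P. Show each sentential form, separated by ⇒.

P ⇒ ePv ⇒ evRv ⇒ eveRv ⇒ eveeRv ⇒ eveeeRv ⇒ eveeeev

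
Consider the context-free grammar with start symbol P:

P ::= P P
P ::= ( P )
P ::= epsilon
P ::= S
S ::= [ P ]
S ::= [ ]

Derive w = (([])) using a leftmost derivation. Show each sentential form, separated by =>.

P => (P) => (PP) => (PPP) => ((P)PP) => ((S)PP) => (([P])PP) => (([])PP) => (([])P) => (([]))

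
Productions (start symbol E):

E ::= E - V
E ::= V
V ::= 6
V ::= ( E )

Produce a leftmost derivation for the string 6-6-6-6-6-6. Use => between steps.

E => E-V => E-V-V => E-V-V-V => E-V-V-V-V => E-V-V-V-V-V => V-V-V-V-V-V => 6-V-V-V-V-V => 6-6-V-V-V-V => 6-6-6-V-V-V => 6-6-6-6-V-V => 6-6-6-6-6-V => 6-6-6-6-6-6

E => E-V   [E ::= E - V]
E-V => E-V-V   [E ::= E - V]
E-V-V => E-V-V-V   [E ::= E - V]
E-V-V-V => E-V-V-V-V   [E ::= E - V]
E-V-V-V-V => E-V-V-V-V-V   [E ::= E - V]
E-V-V-V-V-V => V-V-V-V-V-V   [E ::= V]
V-V-V-V-V-V => 6-V-V-V-V-V   [V ::= 6]
6-V-V-V-V-V => 6-6-V-V-V-V   [V ::= 6]
6-6-V-V-V-V => 6-6-6-V-V-V   [V ::= 6]
6-6-6-V-V-V => 6-6-6-6-V-V   [V ::= 6]
6-6-6-6-V-V => 6-6-6-6-6-V   [V ::= 6]
6-6-6-6-6-V => 6-6-6-6-6-6   [V ::= 6]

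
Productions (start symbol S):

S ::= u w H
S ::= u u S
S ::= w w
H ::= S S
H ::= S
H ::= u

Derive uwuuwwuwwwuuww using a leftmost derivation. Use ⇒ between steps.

S ⇒ uwH   [S ::= u w H]
uwH ⇒ uwSS   [H ::= S S]
uwSS ⇒ uwuuSS   [S ::= u u S]
uwuuSS ⇒ uwuuwwS   [S ::= w w]
uwuuwwS ⇒ uwuuwwuwH   [S ::= u w H]
uwuuwwuwH ⇒ uwuuwwuwSS   [H ::= S S]
uwuuwwuwSS ⇒ uwuuwwuwwwS   [S ::= w w]
uwuuwwuwwwS ⇒ uwuuwwuwwwuuS   [S ::= u u S]
uwuuwwuwwwuuS ⇒ uwuuwwuwwwuuww   [S ::= w w]

S ⇒ uwH ⇒ uwSS ⇒ uwuuSS ⇒ uwuuwwS ⇒ uwuuwwuwH ⇒ uwuuwwuwSS ⇒ uwuuwwuwwwS ⇒ uwuuwwuwwwuuS ⇒ uwuuwwuwwwuuww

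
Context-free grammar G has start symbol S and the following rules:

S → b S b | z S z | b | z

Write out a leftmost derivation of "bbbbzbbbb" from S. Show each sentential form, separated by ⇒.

S ⇒ bSb ⇒ bbSbb ⇒ bbbSbbb ⇒ bbbbSbbbb ⇒ bbbbzbbbb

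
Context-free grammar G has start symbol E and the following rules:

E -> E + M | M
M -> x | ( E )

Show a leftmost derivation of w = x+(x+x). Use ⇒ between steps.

E⇒E+M⇒M+M⇒x+M⇒x+(E)⇒x+(E+M)⇒x+(M+M)⇒x+(x+M)⇒x+(x+x)

E ⇒ E+M   [E -> E + M]
E+M ⇒ M+M   [E -> M]
M+M ⇒ x+M   [M -> x]
x+M ⇒ x+(E)   [M -> ( E )]
x+(E) ⇒ x+(E+M)   [E -> E + M]
x+(E+M) ⇒ x+(M+M)   [E -> M]
x+(M+M) ⇒ x+(x+M)   [M -> x]
x+(x+M) ⇒ x+(x+x)   [M -> x]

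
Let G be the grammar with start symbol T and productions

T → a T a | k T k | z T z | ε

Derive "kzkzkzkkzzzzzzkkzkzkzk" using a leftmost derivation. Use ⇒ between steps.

T⇒kTk⇒kzTzk⇒kzkTkzk⇒kzkzTzkzk⇒kzkzkTkzkzk⇒kzkzkzTzkzkzk⇒kzkzkzkTkzkzkzk⇒kzkzkzkkTkkzkzkzk⇒kzkzkzkkzTzkkzkzkzk⇒kzkzkzkkzzTzzkkzkzkzk⇒kzkzkzkkzzzTzzzkkzkzkzk⇒kzkzkzkkzzzzzzkkzkzkzk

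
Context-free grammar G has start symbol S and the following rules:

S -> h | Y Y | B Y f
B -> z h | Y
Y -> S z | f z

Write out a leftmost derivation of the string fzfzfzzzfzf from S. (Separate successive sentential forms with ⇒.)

S ⇒ BYf ⇒ YYf ⇒ SzYf ⇒ YYzYf ⇒ fzYzYf ⇒ fzSzzYf ⇒ fzYYzzYf ⇒ fzfzYzzYf ⇒ fzfzfzzzYf ⇒ fzfzfzzzfzf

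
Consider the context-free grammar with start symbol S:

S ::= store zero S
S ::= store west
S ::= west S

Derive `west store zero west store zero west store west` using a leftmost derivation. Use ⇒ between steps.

S ⇒ west S ⇒ west store zero S ⇒ west store zero west S ⇒ west store zero west store zero S ⇒ west store zero west store zero west S ⇒ west store zero west store zero west store west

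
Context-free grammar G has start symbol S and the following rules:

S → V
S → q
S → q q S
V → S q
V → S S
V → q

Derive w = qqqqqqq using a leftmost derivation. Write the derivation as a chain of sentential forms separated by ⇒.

S ⇒ V   [S → V]
V ⇒ SS   [V → S S]
SS ⇒ VS   [S → V]
VS ⇒ SqS   [V → S q]
SqS ⇒ qqSqS   [S → q q S]
qqSqS ⇒ qqqqSqS   [S → q q S]
qqqqSqS ⇒ qqqqVqS   [S → V]
qqqqVqS ⇒ qqqqqqS   [V → q]
qqqqqqS ⇒ qqqqqqq   [S → q]

S⇒V⇒SS⇒VS⇒SqS⇒qqSqS⇒qqqqSqS⇒qqqqVqS⇒qqqqqqS⇒qqqqqqq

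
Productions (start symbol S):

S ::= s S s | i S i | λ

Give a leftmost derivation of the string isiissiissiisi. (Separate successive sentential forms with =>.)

S=>iSi=>isSsi=>isiSisi=>isiiSiisi=>isiisSsiisi=>isiissSssiisi=>isiissiSissiisi=>isiissiissiisi

S => iSi   [S ::= i S i]
iSi => isSsi   [S ::= s S s]
isSsi => isiSisi   [S ::= i S i]
isiSisi => isiiSiisi   [S ::= i S i]
isiiSiisi => isiisSsiisi   [S ::= s S s]
isiisSsiisi => isiissSssiisi   [S ::= s S s]
isiissSssiisi => isiissiSissiisi   [S ::= i S i]
isiissiSissiisi => isiissiissiisi   [S ::= λ]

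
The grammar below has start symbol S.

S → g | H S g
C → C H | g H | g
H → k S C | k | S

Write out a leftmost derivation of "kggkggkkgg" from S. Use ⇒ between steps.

S⇒HSg⇒kSCSg⇒kgCSg⇒kgCHSg⇒kgCHHSg⇒kggHHHSg⇒kggkSCHHSg⇒kggkgCHHSg⇒kggkggHHSg⇒kggkggkHSg⇒kggkggkkSg⇒kggkggkkgg

S ⇒ HSg   [S → H S g]
HSg ⇒ kSCSg   [H → k S C]
kSCSg ⇒ kgCSg   [S → g]
kgCSg ⇒ kgCHSg   [C → C H]
kgCHSg ⇒ kgCHHSg   [C → C H]
kgCHHSg ⇒ kggHHHSg   [C → g H]
kggHHHSg ⇒ kggkSCHHSg   [H → k S C]
kggkSCHHSg ⇒ kggkgCHHSg   [S → g]
kggkgCHHSg ⇒ kggkggHHSg   [C → g]
kggkggHHSg ⇒ kggkggkHSg   [H → k]
kggkggkHSg ⇒ kggkggkkSg   [H → k]
kggkggkkSg ⇒ kggkggkkgg   [S → g]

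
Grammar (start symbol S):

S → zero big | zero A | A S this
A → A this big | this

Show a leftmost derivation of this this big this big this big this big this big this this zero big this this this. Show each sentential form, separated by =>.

S => A S this   [S → A S this]
A S this => A this big S this   [A → A this big]
A this big S this => A this big this big S this   [A → A this big]
A this big this big S this => A this big this big this big S this   [A → A this big]
A this big this big this big S this => A this big this big this big this big S this   [A → A this big]
A this big this big this big this big S this => A this big this big this big this big this big S this   [A → A this big]
A this big this big this big this big this big S this => this this big this big this big this big this big S this   [A → this]
this this big this big this big this big this big S this => this this big this big this big this big this big A S this this   [S → A S this]
this this big this big this big this big this big A S this this => this this big this big this big this big this big this S this this   [A → this]
this this big this big this big this big this big this S this this => this this big this big this big this big this big this A S this this this   [S → A S this]
this this big this big this big this big this big this A S this this this => this this big this big this big this big this big this this S this this this   [A → this]
this this big this big this big this big this big this this S this this this => this this big this big this big this big this big this this zero big this this this   [S → zero big]

S => A S this => A this big S this => A this big this big S this => A this big this big this big S this => A this big this big this big this big S this => A this big this big this big this big this big S this => this this big this big this big this big this big S this => this this big this big this big this big this big A S this this => this this big this big this big this big this big this S this this => this this big this big this big this big this big this A S this this this => this this big this big this big this big this big this this S this this this => this this big this big this big this big this big this this zero big this this this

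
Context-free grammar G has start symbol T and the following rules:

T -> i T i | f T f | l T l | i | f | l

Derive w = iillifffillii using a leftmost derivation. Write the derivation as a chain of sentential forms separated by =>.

T => iTi   [T -> i T i]
iTi => iiTii   [T -> i T i]
iiTii => iilTlii   [T -> l T l]
iilTlii => iillTllii   [T -> l T l]
iillTllii => iilliTillii   [T -> i T i]
iilliTillii => iillifTfillii   [T -> f T f]
iillifTfillii => iillifffillii   [T -> f]

T => iTi => iiTii => iilTlii => iillTllii => iilliTillii => iillifTfillii => iillifffillii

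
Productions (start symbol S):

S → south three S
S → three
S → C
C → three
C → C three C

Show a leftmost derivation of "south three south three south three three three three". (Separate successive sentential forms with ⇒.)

S ⇒ south three S ⇒ south three south three S ⇒ south three south three south three S ⇒ south three south three south three C ⇒ south three south three south three C three C ⇒ south three south three south three three three C ⇒ south three south three south three three three three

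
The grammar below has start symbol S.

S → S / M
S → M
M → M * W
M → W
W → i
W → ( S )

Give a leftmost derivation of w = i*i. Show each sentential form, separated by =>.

S => M => M*W => W*W => i*W => i*i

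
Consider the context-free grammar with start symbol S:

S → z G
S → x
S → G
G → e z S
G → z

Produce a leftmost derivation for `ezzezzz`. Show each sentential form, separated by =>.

S => G => ezS => ezzG => ezzezS => ezzezzG => ezzezzz

S => G   [S → G]
G => ezS   [G → e z S]
ezS => ezzG   [S → z G]
ezzG => ezzezS   [G → e z S]
ezzezS => ezzezzG   [S → z G]
ezzezzG => ezzezzz   [G → z]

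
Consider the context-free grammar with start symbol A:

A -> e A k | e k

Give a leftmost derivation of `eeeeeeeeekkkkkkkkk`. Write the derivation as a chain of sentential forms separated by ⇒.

A⇒eAk⇒eeAkk⇒eeeAkkk⇒eeeeAkkkk⇒eeeeeAkkkkk⇒eeeeeeAkkkkkk⇒eeeeeeeAkkkkkkk⇒eeeeeeeeAkkkkkkkk⇒eeeeeeeeekkkkkkkkk

A ⇒ eAk   [A -> e A k]
eAk ⇒ eeAkk   [A -> e A k]
eeAkk ⇒ eeeAkkk   [A -> e A k]
eeeAkkk ⇒ eeeeAkkkk   [A -> e A k]
eeeeAkkkk ⇒ eeeeeAkkkkk   [A -> e A k]
eeeeeAkkkkk ⇒ eeeeeeAkkkkkk   [A -> e A k]
eeeeeeAkkkkkk ⇒ eeeeeeeAkkkkkkk   [A -> e A k]
eeeeeeeAkkkkkkk ⇒ eeeeeeeeAkkkkkkkk   [A -> e A k]
eeeeeeeeAkkkkkkkk ⇒ eeeeeeeeekkkkkkkkk   [A -> e k]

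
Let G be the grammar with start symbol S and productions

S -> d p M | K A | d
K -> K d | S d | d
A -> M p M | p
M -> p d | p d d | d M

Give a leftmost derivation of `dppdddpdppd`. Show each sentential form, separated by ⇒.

S ⇒ KA ⇒ SdA ⇒ dpMdA ⇒ dppddA ⇒ dppddMpM ⇒ dppdddMpM ⇒ dppdddpdpM ⇒ dppdddpdppd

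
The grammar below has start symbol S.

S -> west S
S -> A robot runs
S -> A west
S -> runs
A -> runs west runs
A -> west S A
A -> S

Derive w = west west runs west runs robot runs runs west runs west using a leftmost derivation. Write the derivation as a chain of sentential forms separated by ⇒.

S ⇒ A west ⇒ west S A west ⇒ west west S A west ⇒ west west A robot runs A west ⇒ west west runs west runs robot runs A west ⇒ west west runs west runs robot runs runs west runs west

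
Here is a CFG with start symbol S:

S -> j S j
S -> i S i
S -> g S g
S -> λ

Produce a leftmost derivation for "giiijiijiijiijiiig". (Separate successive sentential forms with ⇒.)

S⇒gSg⇒giSig⇒giiSiig⇒giiiSiiig⇒giiijSjiiig⇒giiijiSijiiig⇒giiijiiSiijiiig⇒giiijiijSjiijiiig⇒giiijiijiSijiijiiig⇒giiijiijiijiijiiig

S ⇒ gSg   [S -> g S g]
gSg ⇒ giSig   [S -> i S i]
giSig ⇒ giiSiig   [S -> i S i]
giiSiig ⇒ giiiSiiig   [S -> i S i]
giiiSiiig ⇒ giiijSjiiig   [S -> j S j]
giiijSjiiig ⇒ giiijiSijiiig   [S -> i S i]
giiijiSijiiig ⇒ giiijiiSiijiiig   [S -> i S i]
giiijiiSiijiiig ⇒ giiijiijSjiijiiig   [S -> j S j]
giiijiijSjiijiiig ⇒ giiijiijiSijiijiiig   [S -> i S i]
giiijiijiSijiijiiig ⇒ giiijiijiijiijiiig   [S -> λ]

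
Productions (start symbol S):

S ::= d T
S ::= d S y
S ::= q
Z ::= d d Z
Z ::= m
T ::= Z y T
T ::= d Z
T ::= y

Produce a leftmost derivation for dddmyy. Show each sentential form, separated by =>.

S => dT   [S ::= d T]
dT => dZyT   [T ::= Z y T]
dZyT => dddZyT   [Z ::= d d Z]
dddZyT => dddmyT   [Z ::= m]
dddmyT => dddmyy   [T ::= y]

S => dT => dZyT => dddZyT => dddmyT => dddmyy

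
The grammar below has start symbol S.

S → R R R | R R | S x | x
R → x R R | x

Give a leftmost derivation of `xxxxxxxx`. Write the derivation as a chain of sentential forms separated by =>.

S => RR => xRRR => xxRRRR => xxxRRRRR => xxxxRRRR => xxxxxRRR => xxxxxxRR => xxxxxxxR => xxxxxxxx

S => RR   [S → R R]
RR => xRRR   [R → x R R]
xRRR => xxRRRR   [R → x R R]
xxRRRR => xxxRRRRR   [R → x R R]
xxxRRRRR => xxxxRRRR   [R → x]
xxxxRRRR => xxxxxRRR   [R → x]
xxxxxRRR => xxxxxxRR   [R → x]
xxxxxxRR => xxxxxxxR   [R → x]
xxxxxxxR => xxxxxxxx   [R → x]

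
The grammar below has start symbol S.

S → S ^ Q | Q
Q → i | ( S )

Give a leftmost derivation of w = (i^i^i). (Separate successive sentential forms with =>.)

S=>Q=>(S)=>(S^Q)=>(S^Q^Q)=>(Q^Q^Q)=>(i^Q^Q)=>(i^i^Q)=>(i^i^i)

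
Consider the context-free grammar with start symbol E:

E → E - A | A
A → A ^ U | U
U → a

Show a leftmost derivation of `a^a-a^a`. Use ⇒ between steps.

E⇒E-A⇒A-A⇒A^U-A⇒U^U-A⇒a^U-A⇒a^a-A⇒a^a-A^U⇒a^a-U^U⇒a^a-a^U⇒a^a-a^a

E ⇒ E-A   [E → E - A]
E-A ⇒ A-A   [E → A]
A-A ⇒ A^U-A   [A → A ^ U]
A^U-A ⇒ U^U-A   [A → U]
U^U-A ⇒ a^U-A   [U → a]
a^U-A ⇒ a^a-A   [U → a]
a^a-A ⇒ a^a-A^U   [A → A ^ U]
a^a-A^U ⇒ a^a-U^U   [A → U]
a^a-U^U ⇒ a^a-a^U   [U → a]
a^a-a^U ⇒ a^a-a^a   [U → a]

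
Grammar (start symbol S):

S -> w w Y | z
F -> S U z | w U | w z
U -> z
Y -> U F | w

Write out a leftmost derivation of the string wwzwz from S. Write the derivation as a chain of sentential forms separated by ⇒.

S⇒wwY⇒wwUF⇒wwzF⇒wwzwz

S ⇒ wwY   [S -> w w Y]
wwY ⇒ wwUF   [Y -> U F]
wwUF ⇒ wwzF   [U -> z]
wwzF ⇒ wwzwz   [F -> w z]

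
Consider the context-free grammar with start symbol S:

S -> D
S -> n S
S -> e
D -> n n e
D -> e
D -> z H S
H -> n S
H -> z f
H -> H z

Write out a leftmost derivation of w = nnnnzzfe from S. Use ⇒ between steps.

S ⇒ nS ⇒ nnS ⇒ nnnS ⇒ nnnnS ⇒ nnnnD ⇒ nnnnzHS ⇒ nnnnzzfS ⇒ nnnnzzfe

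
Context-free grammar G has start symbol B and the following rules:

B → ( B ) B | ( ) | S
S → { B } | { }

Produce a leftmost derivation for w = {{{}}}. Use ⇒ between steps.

B ⇒ S ⇒ {B} ⇒ {S} ⇒ {{B}} ⇒ {{S}} ⇒ {{{}}}

B ⇒ S   [B → S]
S ⇒ {B}   [S → { B }]
{B} ⇒ {S}   [B → S]
{S} ⇒ {{B}}   [S → { B }]
{{B}} ⇒ {{S}}   [B → S]
{{S}} ⇒ {{{}}}   [S → { }]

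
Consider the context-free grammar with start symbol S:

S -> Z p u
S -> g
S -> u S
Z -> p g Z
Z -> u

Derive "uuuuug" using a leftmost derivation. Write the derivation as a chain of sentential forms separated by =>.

S => uS => uuS => uuuS => uuuuS => uuuuuS => uuuuug

S => uS   [S -> u S]
uS => uuS   [S -> u S]
uuS => uuuS   [S -> u S]
uuuS => uuuuS   [S -> u S]
uuuuS => uuuuuS   [S -> u S]
uuuuuS => uuuuug   [S -> g]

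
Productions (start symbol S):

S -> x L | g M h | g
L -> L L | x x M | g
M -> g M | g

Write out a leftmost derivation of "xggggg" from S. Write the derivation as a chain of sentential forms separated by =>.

S => xL   [S -> x L]
xL => xLL   [L -> L L]
xLL => xgL   [L -> g]
xgL => xgLL   [L -> L L]
xgLL => xggL   [L -> g]
xggL => xggLL   [L -> L L]
xggLL => xgggL   [L -> g]
xgggL => xgggLL   [L -> L L]
xgggLL => xggggL   [L -> g]
xggggL => xggggg   [L -> g]

S => xL => xLL => xgL => xgLL => xggL => xggLL => xgggL => xgggLL => xggggL => xggggg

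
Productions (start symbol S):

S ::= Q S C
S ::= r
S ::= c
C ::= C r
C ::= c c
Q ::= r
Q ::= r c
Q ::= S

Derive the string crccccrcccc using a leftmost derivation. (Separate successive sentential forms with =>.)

S => QSC => SSC => cSC => cQSCC => cSSCC => cQSCSCC => crcSCSCC => crccCSCC => crccccSCC => crccccrCC => crccccrccC => crccccrcccc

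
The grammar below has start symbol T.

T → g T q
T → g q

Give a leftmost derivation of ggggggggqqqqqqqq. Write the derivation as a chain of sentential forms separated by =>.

T => gTq   [T → g T q]
gTq => ggTqq   [T → g T q]
ggTqq => gggTqqq   [T → g T q]
gggTqqq => ggggTqqqq   [T → g T q]
ggggTqqqq => gggggTqqqqq   [T → g T q]
gggggTqqqqq => ggggggTqqqqqq   [T → g T q]
ggggggTqqqqqq => gggggggTqqqqqqq   [T → g T q]
gggggggTqqqqqqq => ggggggggqqqqqqqq   [T → g q]

T => gTq => ggTqq => gggTqqq => ggggTqqqq => gggggTqqqqq => ggggggTqqqqqq => gggggggTqqqqqqq => ggggggggqqqqqqqq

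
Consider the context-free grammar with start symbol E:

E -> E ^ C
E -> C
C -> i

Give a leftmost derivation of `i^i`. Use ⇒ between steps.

E ⇒ E^C   [E -> E ^ C]
E^C ⇒ C^C   [E -> C]
C^C ⇒ i^C   [C -> i]
i^C ⇒ i^i   [C -> i]

E ⇒ E^C ⇒ C^C ⇒ i^C ⇒ i^i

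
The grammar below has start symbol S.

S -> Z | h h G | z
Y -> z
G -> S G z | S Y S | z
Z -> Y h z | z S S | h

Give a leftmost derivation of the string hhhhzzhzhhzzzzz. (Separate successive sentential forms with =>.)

S => hhG => hhSGz => hhhhGGz => hhhhSYSGz => hhhhZYSGz => hhhhzSSYSGz => hhhhzZSYSGz => hhhhzYhzSYSGz => hhhhzzhzSYSGz => hhhhzzhzhhGYSGz => hhhhzzhzhhzYSGz => hhhhzzhzhhzzSGz => hhhhzzhzhhzzzGz => hhhhzzhzhhzzzzz

S => hhG   [S -> h h G]
hhG => hhSGz   [G -> S G z]
hhSGz => hhhhGGz   [S -> h h G]
hhhhGGz => hhhhSYSGz   [G -> S Y S]
hhhhSYSGz => hhhhZYSGz   [S -> Z]
hhhhZYSGz => hhhhzSSYSGz   [Z -> z S S]
hhhhzSSYSGz => hhhhzZSYSGz   [S -> Z]
hhhhzZSYSGz => hhhhzYhzSYSGz   [Z -> Y h z]
hhhhzYhzSYSGz => hhhhzzhzSYSGz   [Y -> z]
hhhhzzhzSYSGz => hhhhzzhzhhGYSGz   [S -> h h G]
hhhhzzhzhhGYSGz => hhhhzzhzhhzYSGz   [G -> z]
hhhhzzhzhhzYSGz => hhhhzzhzhhzzSGz   [Y -> z]
hhhhzzhzhhzzSGz => hhhhzzhzhhzzzGz   [S -> z]
hhhhzzhzhhzzzGz => hhhhzzhzhhzzzzz   [G -> z]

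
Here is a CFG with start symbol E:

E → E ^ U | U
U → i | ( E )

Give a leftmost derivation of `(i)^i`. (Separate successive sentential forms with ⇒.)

E⇒E^U⇒U^U⇒(E)^U⇒(U)^U⇒(i)^U⇒(i)^i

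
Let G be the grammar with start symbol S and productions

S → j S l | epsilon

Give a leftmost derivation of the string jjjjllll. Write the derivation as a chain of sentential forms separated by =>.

S => jSl   [S → j S l]
jSl => jjSll   [S → j S l]
jjSll => jjjSlll   [S → j S l]
jjjSlll => jjjjSllll   [S → j S l]
jjjjSllll => jjjjllll   [S → epsilon]

S=>jSl=>jjSll=>jjjSlll=>jjjjSllll=>jjjjllll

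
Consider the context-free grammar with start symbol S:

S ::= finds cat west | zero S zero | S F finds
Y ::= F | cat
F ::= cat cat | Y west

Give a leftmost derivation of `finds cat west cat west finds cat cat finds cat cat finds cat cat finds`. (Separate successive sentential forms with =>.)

S => S F finds => S F finds F finds => S F finds F finds F finds => S F finds F finds F finds F finds => finds cat west F finds F finds F finds F finds => finds cat west Y west finds F finds F finds F finds => finds cat west cat west finds F finds F finds F finds => finds cat west cat west finds cat cat finds F finds F finds => finds cat west cat west finds cat cat finds cat cat finds F finds => finds cat west cat west finds cat cat finds cat cat finds cat cat finds

S => S F finds   [S ::= S F finds]
S F finds => S F finds F finds   [S ::= S F finds]
S F finds F finds => S F finds F finds F finds   [S ::= S F finds]
S F finds F finds F finds => S F finds F finds F finds F finds   [S ::= S F finds]
S F finds F finds F finds F finds => finds cat west F finds F finds F finds F finds   [S ::= finds cat west]
finds cat west F finds F finds F finds F finds => finds cat west Y west finds F finds F finds F finds   [F ::= Y west]
finds cat west Y west finds F finds F finds F finds => finds cat west cat west finds F finds F finds F finds   [Y ::= cat]
finds cat west cat west finds F finds F finds F finds => finds cat west cat west finds cat cat finds F finds F finds   [F ::= cat cat]
finds cat west cat west finds cat cat finds F finds F finds => finds cat west cat west finds cat cat finds cat cat finds F finds   [F ::= cat cat]
finds cat west cat west finds cat cat finds cat cat finds F finds => finds cat west cat west finds cat cat finds cat cat finds cat cat finds   [F ::= cat cat]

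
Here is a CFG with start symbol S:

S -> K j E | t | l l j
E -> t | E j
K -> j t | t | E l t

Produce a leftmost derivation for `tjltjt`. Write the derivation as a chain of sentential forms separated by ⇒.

S ⇒ KjE ⇒ EltjE ⇒ EjltjE ⇒ tjltjE ⇒ tjltjt

S ⇒ KjE   [S -> K j E]
KjE ⇒ EltjE   [K -> E l t]
EltjE ⇒ EjltjE   [E -> E j]
EjltjE ⇒ tjltjE   [E -> t]
tjltjE ⇒ tjltjt   [E -> t]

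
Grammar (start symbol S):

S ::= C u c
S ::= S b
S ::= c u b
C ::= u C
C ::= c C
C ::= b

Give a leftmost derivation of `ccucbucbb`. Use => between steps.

S=>Sb=>Sbb=>Cucbb=>cCucbb=>ccCucbb=>ccuCucbb=>ccucCucbb=>ccucbucbb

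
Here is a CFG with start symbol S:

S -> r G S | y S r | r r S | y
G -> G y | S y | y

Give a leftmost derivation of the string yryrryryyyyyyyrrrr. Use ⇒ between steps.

S ⇒ ySr ⇒ yrGSr ⇒ yrySr ⇒ yryrrSr ⇒ yryrrySrr ⇒ yryrryrGSrr ⇒ yryrryrGySrr ⇒ yryrryrGyySrr ⇒ yryrryrGyyySrr ⇒ yryrryryyyySrr ⇒ yryrryryyyyySrrr ⇒ yryrryryyyyyySrrrr ⇒ yryrryryyyyyyyrrrr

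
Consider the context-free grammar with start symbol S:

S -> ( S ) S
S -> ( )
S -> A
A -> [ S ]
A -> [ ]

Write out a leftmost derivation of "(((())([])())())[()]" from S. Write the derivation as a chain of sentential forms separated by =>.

S => (S)S => ((S)S)S => (((S)S)S)S => (((())S)S)S => (((())(S)S)S)S => (((())(A)S)S)S => (((())([])S)S)S => (((())([])())S)S => (((())([])())())S => (((())([])())())A => (((())([])())())[S] => (((())([])())())[()]

S => (S)S   [S -> ( S ) S]
(S)S => ((S)S)S   [S -> ( S ) S]
((S)S)S => (((S)S)S)S   [S -> ( S ) S]
(((S)S)S)S => (((())S)S)S   [S -> ( )]
(((())S)S)S => (((())(S)S)S)S   [S -> ( S ) S]
(((())(S)S)S)S => (((())(A)S)S)S   [S -> A]
(((())(A)S)S)S => (((())([])S)S)S   [A -> [ ]]
(((())([])S)S)S => (((())([])())S)S   [S -> ( )]
(((())([])())S)S => (((())([])())())S   [S -> ( )]
(((())([])())())S => (((())([])())())A   [S -> A]
(((())([])())())A => (((())([])())())[S]   [A -> [ S ]]
(((())([])())())[S] => (((())([])())())[()]   [S -> ( )]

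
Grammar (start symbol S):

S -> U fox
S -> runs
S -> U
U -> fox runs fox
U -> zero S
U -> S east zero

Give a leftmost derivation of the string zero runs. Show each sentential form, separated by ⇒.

S ⇒ U ⇒ zero S ⇒ zero runs

S ⇒ U   [S -> U]
U ⇒ zero S   [U -> zero S]
zero S ⇒ zero runs   [S -> runs]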